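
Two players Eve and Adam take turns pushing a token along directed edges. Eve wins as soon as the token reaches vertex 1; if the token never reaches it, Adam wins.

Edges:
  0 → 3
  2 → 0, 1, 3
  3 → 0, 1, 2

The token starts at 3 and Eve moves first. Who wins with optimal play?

Eve

Track states (vertex, player-to-move).
A0 = {(1,Eve), (1,Adam)}
A1: add {(2,Eve), (3,Eve)}.
(3,Eve) ∈ A1 ⇒ Eve forces the target.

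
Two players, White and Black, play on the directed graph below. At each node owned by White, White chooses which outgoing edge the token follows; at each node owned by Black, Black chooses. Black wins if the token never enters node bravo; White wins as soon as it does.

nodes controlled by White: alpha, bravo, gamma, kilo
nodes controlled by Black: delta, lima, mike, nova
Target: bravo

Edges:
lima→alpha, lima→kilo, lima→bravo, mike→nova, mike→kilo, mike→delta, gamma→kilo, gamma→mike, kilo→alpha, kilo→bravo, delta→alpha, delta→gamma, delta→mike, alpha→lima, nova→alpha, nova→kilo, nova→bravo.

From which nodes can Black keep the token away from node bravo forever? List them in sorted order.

alpha, delta, lima, mike, nova

A0 = {bravo}
A1: add {kilo} — kilo (White) has kilo→bravo.
A2: add {gamma} — gamma (White) has gamma→kilo.
A3 = A2; e.g. nova (Black) can still go to alpha. Fixed point.
White's attractor = {bravo, gamma, kilo}; Black avoids the target exactly from the complement.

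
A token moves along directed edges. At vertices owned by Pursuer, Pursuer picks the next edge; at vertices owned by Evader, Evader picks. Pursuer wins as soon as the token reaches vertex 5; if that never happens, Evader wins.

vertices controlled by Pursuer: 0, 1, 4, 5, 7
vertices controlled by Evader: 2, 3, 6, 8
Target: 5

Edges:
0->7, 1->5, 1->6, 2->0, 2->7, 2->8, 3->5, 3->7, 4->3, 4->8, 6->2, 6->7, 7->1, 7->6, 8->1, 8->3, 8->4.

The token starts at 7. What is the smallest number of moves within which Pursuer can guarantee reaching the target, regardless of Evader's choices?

A0 = {5}
A1: add {1} — 1 (Pursuer) has 1→5.
A2: add {7} — 7 (Pursuer) has 7→1.
7 enters the attractor at level 2, so Pursuer can force the target in 2 moves from there.

2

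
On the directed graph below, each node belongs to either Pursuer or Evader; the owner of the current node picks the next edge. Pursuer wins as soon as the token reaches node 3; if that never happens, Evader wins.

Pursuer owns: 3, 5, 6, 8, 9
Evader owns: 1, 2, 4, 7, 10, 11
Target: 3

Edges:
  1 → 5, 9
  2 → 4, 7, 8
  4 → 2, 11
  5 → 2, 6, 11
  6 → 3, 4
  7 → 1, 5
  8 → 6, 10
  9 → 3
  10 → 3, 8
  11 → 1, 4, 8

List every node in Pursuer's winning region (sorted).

A0 = {3}
A1: add {6, 9} — 6 (Pursuer) has 6→3; 9 (Pursuer) has 9→3.
A2: add {5, 8} — 5 (Pursuer) has 5→6; 8 (Pursuer) has 8→6.
A3: add {1, 10} — 1 (Evader): all of {5, 9} already in; 10 (Evader): all of {3, 8} already in.
A4: add {7} — 7 (Evader): all of {1, 5} already in.
A5 = A4; e.g. 2 (Evader) can still go to 4. Fixed point.
Pursuer's winning region = {1, 3, 5, 6, 7, 8, 9, 10}.

1, 3, 5, 6, 7, 8, 9, 10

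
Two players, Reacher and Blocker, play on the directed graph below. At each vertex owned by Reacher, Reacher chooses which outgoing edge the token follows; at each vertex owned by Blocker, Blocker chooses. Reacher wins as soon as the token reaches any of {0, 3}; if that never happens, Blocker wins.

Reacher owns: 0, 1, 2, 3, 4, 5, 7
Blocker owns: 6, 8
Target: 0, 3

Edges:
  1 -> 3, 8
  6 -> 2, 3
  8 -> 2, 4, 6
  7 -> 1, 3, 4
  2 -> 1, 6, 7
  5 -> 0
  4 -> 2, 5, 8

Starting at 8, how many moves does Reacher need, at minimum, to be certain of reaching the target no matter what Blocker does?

4

A0 = {0, 3}
A1: add {1, 5, 7} — 1 (Reacher) has 1→3; 5 (Reacher) has 5→0; 7 (Reacher) has 7→3.
A2: add {2, 4} — 2 (Reacher) has 2→1; 4 (Reacher) has 4→5.
A3: add {6} — 6 (Blocker): all of {2, 3} already in.
A4: add {8} — 8 (Blocker): all of {2, 4, 6} already in.
A4 = all vertices. Fixed point.
8 enters the attractor at level 4, so Reacher can force the target in 4 moves from there.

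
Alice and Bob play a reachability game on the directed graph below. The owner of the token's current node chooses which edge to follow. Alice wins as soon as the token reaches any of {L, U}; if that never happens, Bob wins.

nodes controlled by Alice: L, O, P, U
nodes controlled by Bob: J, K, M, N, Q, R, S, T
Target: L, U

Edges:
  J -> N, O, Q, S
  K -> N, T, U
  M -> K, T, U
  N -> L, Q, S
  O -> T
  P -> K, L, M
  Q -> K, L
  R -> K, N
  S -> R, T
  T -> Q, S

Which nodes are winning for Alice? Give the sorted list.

A0 = {L, U}
A1: add {P} — P (Alice) has P→L.
A2 = A1; e.g. J (Bob) can still go to N. Fixed point.
Alice's winning region = {L, P, U}.

L, P, U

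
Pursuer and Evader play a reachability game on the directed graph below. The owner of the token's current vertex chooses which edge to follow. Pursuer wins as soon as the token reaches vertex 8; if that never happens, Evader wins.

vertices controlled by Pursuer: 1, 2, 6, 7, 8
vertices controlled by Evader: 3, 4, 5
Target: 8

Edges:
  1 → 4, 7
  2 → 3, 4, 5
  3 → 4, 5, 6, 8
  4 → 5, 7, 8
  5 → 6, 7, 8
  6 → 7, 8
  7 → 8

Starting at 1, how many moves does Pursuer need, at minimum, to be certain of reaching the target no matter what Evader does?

A0 = {8}
A1: add {6, 7} — 6 (Pursuer) has 6→8; 7 (Pursuer) has 7→8.
A2: add {1, 5} — 1 (Pursuer) has 1→7; 5 (Evader): all of {6, 7, 8} already in.
1 enters the attractor at level 2, so Pursuer can force the target in 2 moves from there.

2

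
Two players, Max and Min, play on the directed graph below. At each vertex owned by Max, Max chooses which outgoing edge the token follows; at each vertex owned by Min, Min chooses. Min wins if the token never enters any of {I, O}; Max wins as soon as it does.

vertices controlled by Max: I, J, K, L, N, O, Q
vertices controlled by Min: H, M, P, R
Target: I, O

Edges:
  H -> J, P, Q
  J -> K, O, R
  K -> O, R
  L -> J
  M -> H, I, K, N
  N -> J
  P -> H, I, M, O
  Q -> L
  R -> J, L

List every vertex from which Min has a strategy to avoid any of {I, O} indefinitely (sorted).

H, M, P

A0 = {I, O}
A1: add {J, K} — J (Max) has J→O; K (Max) has K→O.
A2: add {L, N} — L (Max) has L→J; N (Max) has N→J.
A3: add {Q, R} — Q (Max) has Q→L; R (Min): all of {J, L} already in.
A4 = A3; e.g. H (Min) can still go to P. Fixed point.
Max's attractor = {I, J, K, L, N, O, Q, R}; Min avoids the target exactly from the complement.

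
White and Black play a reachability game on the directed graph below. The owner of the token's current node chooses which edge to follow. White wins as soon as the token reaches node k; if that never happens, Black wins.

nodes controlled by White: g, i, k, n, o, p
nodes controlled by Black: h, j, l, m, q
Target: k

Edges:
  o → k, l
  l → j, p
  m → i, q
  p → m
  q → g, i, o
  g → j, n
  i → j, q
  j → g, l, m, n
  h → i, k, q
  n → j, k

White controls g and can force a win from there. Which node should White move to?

A0 = {k}
A1: add {n, o} — n (White) has n→k; o (White) has o→k.
A2: add {g} — g (White) has g→n.
A3 = A2; e.g. h (Black) can still go to i. Fixed point.
From g, successor n is in the attractor (rank 1); the other successor j is not.

n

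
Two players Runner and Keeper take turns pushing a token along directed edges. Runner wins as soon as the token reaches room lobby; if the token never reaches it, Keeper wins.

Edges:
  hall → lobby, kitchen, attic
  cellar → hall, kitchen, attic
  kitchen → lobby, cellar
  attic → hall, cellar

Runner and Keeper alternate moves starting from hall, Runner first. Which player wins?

Track states (vertex, player-to-move).
A0 = {(lobby,Runner), (lobby,Keeper)}
A1: add {(hall,Runner), (kitchen,Runner)}.
(hall,Runner) ∈ A1 ⇒ Runner forces the target.

Runner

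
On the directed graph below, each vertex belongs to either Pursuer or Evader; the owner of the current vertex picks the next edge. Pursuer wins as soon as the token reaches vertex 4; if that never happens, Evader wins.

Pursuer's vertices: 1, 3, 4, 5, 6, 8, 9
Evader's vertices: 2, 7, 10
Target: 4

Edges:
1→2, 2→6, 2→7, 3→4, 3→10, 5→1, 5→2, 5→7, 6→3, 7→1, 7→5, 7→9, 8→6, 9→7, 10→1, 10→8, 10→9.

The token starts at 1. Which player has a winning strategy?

Evader

A0 = {4}
A1: add {3} — 3 (Pursuer) has 3→4.
A2: add {6} — 6 (Pursuer) has 6→3.
A3: add {8} — 8 (Pursuer) has 8→6.
A4 = A3; e.g. 1 (Pursuer) has no edge into A3. Fixed point.
1 never enters the attractor, so Evader can avoid the target forever.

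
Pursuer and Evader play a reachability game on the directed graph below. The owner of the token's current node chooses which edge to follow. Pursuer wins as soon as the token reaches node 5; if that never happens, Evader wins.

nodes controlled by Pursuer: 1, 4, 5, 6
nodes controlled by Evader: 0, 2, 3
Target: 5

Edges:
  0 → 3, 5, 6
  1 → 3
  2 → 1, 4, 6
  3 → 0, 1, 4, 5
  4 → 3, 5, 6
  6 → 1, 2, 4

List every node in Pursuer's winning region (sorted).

4, 5, 6

A0 = {5}
A1: add {4} — 4 (Pursuer) has 4→5.
A2: add {6} — 6 (Pursuer) has 6→4.
A3 = A2; e.g. 0 (Evader) can still go to 3. Fixed point.
Pursuer's winning region = {4, 5, 6}.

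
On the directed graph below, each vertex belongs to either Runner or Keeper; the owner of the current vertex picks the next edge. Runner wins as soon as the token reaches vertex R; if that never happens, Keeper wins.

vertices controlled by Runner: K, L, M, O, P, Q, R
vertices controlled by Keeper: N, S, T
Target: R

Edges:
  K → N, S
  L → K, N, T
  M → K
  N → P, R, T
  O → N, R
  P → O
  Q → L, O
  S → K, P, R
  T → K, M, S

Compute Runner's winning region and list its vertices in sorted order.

O, P, Q, R

A0 = {R}
A1: add {O} — O (Runner) has O→R.
A2: add {P, Q} — P (Runner) has P→O; Q (Runner) has Q→O.
A3 = A2; e.g. K (Runner) has no edge into A2. Fixed point.
Runner's winning region = {O, P, Q, R}.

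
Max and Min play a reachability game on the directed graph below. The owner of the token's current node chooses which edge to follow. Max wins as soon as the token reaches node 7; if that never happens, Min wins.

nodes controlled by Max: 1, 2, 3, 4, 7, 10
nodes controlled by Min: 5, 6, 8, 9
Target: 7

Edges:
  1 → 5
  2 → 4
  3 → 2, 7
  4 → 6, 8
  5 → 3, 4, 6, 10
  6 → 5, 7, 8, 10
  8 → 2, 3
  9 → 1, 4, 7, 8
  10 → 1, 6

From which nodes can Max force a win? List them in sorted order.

A0 = {7}
A1: add {3} — 3 (Max) has 3→7.
A2 = A1; e.g. 1 (Max) has no edge into A1. Fixed point.
Max's winning region = {3, 7}.

3, 7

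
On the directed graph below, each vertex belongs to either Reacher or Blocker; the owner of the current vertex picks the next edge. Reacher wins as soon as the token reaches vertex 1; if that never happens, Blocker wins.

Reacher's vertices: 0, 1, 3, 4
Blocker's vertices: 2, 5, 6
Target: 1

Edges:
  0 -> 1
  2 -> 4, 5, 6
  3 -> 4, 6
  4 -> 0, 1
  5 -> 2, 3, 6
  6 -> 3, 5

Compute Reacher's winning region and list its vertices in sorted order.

A0 = {1}
A1: add {0, 4} — 0 (Reacher) has 0→1; 4 (Reacher) has 4→1.
A2: add {3} — 3 (Reacher) has 3→4.
A3 = A2; e.g. 2 (Blocker) can still go to 5. Fixed point.
Reacher's winning region = {0, 1, 3, 4}.

0, 1, 3, 4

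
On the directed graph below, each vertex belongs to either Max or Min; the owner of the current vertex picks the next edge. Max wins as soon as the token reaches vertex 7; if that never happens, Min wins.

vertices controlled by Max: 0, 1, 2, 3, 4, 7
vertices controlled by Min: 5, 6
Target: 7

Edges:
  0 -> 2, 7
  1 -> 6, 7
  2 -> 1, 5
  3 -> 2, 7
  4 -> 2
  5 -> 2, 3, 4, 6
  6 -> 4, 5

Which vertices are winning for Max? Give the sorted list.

0, 1, 2, 3, 4, 7

A0 = {7}
A1: add {0, 1, 3} — 0 (Max) has 0→7; 1 (Max) has 1→7; 3 (Max) has 3→7.
A2: add {2} — 2 (Max) has 2→1.
A3: add {4} — 4 (Max) has 4→2.
A4 = A3; e.g. 5 (Min) can still go to 6. Fixed point.
Max's winning region = {0, 1, 2, 3, 4, 7}.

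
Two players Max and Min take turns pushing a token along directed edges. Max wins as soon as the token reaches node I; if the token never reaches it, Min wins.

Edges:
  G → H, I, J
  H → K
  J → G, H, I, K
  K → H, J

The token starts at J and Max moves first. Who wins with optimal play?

Track states (vertex, player-to-move).
A0 = {(I,Max), (I,Min)}
A1: add {(G,Max), (J,Max)}.
(J,Max) ∈ A1 ⇒ Max forces the target.

Max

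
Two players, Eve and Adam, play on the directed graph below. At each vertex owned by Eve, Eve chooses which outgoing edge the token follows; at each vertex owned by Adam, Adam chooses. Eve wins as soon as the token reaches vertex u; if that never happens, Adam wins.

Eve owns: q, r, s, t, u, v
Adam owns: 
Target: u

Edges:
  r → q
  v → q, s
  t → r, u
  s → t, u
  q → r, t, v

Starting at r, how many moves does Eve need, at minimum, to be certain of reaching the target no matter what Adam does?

3

A0 = {u}
A1: add {s, t} — s (Eve) has s→u; t (Eve) has t→u.
A2: add {q, v} — q (Eve) has q→t; v (Eve) has v→s.
A3: add {r} — r (Eve) has r→q.
A3 = all vertices. Fixed point.
r enters the attractor at level 3, so Eve can force the target in 3 moves from there.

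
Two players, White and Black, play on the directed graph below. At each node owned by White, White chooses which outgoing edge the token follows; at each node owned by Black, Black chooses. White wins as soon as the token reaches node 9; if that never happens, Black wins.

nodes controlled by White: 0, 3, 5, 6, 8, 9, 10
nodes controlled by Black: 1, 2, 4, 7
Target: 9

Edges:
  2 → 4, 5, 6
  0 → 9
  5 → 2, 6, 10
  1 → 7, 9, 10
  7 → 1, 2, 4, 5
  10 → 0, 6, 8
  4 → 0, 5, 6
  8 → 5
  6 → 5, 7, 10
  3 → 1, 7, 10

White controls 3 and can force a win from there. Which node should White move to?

A0 = {9}
A1: add {0} — 0 (White) has 0→9.
A2: add {10} — 10 (White) has 10→0.
A3: add {3, 5, 6} — 3 (White) has 3→10; 5 (White) has 5→10; 6 (White) has 6→10.
A4: add {4, 8} — 4 (Black): all of {0, 5, 6} already in; 8 (White) has 8→5.
A5: add {2} — 2 (Black): all of {4, 5, 6} already in.
A6 = A5; e.g. 1 (Black) can still go to 7. Fixed point.
From 3, successor 10 is in the attractor (rank 2); the other successors 1, 7 are not.

10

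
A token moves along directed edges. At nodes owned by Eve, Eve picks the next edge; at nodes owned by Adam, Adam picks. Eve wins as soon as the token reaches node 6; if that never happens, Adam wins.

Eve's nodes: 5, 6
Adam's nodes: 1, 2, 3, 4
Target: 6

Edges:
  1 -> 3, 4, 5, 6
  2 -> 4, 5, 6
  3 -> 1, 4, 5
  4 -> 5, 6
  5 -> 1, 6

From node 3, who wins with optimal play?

A0 = {6}
A1: add {5} — 5 (Eve) has 5→6.
A2: add {4} — 4 (Adam): all of {5, 6} already in.
A3: add {2} — 2 (Adam): all of {4, 5, 6} already in.
A4 = A3; e.g. 1 (Adam) can still go to 3. Fixed point.
3 never enters the attractor, so Adam can avoid the target forever.

Adam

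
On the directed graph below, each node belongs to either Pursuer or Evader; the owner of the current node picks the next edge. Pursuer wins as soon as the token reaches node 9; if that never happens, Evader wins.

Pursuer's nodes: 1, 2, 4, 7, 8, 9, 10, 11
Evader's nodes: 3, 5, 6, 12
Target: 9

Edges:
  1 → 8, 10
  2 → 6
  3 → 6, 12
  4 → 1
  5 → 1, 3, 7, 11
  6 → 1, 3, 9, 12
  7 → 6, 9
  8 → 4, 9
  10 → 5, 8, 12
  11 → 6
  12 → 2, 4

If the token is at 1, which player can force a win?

Pursuer

A0 = {9}
A1: add {7, 8} — 7 (Pursuer) has 7→9; 8 (Pursuer) has 8→9.
A2: add {1, 10} — 1 (Pursuer) has 1→8; 10 (Pursuer) has 10→8.
1 ∈ A2, so Pursuer can force the target.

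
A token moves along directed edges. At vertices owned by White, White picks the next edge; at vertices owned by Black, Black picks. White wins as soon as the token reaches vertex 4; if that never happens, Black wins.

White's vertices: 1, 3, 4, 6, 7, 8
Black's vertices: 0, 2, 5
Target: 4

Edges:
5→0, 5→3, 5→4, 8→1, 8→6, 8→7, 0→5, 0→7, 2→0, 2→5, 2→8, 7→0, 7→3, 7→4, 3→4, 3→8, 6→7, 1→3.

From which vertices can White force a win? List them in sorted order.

1, 3, 4, 6, 7, 8

A0 = {4}
A1: add {3, 7} — 3 (White) has 3→4; 7 (White) has 7→4.
A2: add {1, 6, 8} — 1 (White) has 1→3; 6 (White) has 6→7; 8 (White) has 8→7.
A3 = A2; e.g. 0 (Black) can still go to 5. Fixed point.
White's winning region = {1, 3, 4, 6, 7, 8}.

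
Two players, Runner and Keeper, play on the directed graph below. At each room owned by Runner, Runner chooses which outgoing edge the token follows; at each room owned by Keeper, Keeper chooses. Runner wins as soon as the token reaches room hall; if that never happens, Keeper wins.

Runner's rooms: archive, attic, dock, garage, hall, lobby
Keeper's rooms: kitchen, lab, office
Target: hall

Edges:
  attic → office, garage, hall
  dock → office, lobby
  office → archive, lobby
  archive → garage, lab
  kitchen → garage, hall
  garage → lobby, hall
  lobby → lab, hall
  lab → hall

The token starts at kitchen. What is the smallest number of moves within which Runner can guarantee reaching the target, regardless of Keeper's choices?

2

A0 = {hall}
A1: add {attic, garage, lab, lobby} — attic (Runner) has attic→hall; garage (Runner) has garage→hall; lobby (Runner) has lobby→hall; lab (Keeper): all of {hall} already in.
A2: add {archive, dock, kitchen} — dock (Runner) has dock→lobby; archive (Runner) has archive→garage; kitchen (Keeper): all of {garage, hall} already in.
kitchen enters the attractor at level 2, so Runner can force the target in 2 moves from there.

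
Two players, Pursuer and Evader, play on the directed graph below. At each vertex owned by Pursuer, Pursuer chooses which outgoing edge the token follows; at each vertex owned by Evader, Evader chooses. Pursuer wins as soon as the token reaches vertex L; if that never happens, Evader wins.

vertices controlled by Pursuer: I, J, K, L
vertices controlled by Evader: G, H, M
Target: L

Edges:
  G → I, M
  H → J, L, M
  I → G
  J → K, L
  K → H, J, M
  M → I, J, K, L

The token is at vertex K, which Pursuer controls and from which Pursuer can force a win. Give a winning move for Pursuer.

A0 = {L}
A1: add {J} — J (Pursuer) has J→L.
A2: add {K} — K (Pursuer) has K→J.
A3 = A2; e.g. G (Evader) can still go to I. Fixed point.
From K, successor J is in the attractor (rank 1); the other successors H, M are not.

J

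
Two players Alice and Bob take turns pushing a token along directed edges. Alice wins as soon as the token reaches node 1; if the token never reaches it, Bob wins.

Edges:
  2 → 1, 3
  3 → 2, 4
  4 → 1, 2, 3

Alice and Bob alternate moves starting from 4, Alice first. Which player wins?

Alice

Track states (vertex, player-to-move).
A0 = {(1,Alice), (1,Bob)}
A1: add {(2,Alice), (4,Alice)}.
(4,Alice) ∈ A1 ⇒ Alice forces the target.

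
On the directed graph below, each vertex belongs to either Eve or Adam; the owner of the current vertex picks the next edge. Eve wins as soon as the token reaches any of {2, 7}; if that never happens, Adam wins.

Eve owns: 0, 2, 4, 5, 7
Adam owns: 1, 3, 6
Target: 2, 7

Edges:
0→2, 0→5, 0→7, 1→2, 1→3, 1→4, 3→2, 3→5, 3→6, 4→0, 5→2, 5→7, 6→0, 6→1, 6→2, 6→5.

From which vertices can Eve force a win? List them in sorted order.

A0 = {2, 7}
A1: add {0, 5} — 0 (Eve) has 0→2; 5 (Eve) has 5→2.
A2: add {4} — 4 (Eve) has 4→0.
A3 = A2; e.g. 1 (Adam) can still go to 3. Fixed point.
Eve's winning region = {0, 2, 4, 5, 7}.

0, 2, 4, 5, 7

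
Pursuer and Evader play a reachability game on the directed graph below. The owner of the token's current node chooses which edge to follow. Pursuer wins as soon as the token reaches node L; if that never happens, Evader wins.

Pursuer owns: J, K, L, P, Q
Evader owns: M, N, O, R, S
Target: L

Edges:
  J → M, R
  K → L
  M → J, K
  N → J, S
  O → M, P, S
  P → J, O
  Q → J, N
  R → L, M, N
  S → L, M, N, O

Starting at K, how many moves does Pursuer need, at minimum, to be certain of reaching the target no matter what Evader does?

1

A0 = {L}
A1: add {K} — K (Pursuer) has K→L.
A2 = A1; e.g. J (Pursuer) has no edge into A1. Fixed point.
K enters the attractor at level 1, so Pursuer can force the target in 1 move from there.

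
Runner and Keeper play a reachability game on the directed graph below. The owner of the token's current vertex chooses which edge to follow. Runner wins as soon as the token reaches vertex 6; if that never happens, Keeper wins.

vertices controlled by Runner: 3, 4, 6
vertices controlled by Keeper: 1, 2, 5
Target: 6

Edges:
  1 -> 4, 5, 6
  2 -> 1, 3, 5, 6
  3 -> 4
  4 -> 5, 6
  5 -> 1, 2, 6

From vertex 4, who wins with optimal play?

A0 = {6}
A1: add {4} — 4 (Runner) has 4→6.
4 ∈ A1, so Runner can force the target.

Runner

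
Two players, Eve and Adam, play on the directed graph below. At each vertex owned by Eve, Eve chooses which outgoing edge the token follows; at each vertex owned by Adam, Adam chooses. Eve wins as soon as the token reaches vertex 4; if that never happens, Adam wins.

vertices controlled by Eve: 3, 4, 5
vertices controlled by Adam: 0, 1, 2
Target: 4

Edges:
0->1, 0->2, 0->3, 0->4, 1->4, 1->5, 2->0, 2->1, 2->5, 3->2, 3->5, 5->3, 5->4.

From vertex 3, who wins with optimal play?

A0 = {4}
A1: add {5} — 5 (Eve) has 5→4.
A2: add {1, 3} — 1 (Adam): all of {4, 5} already in; 3 (Eve) has 3→5.
A3 = A2; e.g. 0 (Adam) can still go to 2. Fixed point.
3 ∈ A2, so Eve can force the target.

Eve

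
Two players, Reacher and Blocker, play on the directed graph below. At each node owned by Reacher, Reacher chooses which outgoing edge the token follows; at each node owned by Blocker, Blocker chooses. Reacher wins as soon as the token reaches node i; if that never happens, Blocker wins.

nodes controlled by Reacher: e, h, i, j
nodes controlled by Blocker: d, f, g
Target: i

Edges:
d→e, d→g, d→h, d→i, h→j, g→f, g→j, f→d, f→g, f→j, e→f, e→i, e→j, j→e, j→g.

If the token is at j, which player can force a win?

A0 = {i}
A1: add {e} — e (Reacher) has e→i.
A2: add {j} — j (Reacher) has j→e.
j ∈ A2, so Reacher can force the target.

Reacher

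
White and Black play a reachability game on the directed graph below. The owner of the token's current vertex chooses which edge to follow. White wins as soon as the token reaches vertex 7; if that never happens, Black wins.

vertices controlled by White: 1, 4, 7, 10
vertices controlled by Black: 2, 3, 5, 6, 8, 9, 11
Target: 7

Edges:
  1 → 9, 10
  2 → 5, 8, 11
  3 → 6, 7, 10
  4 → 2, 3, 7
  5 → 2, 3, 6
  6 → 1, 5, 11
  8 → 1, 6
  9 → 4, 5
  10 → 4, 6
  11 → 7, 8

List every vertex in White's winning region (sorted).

1, 4, 7, 10

A0 = {7}
A1: add {4} — 4 (White) has 4→7.
A2: add {10} — 10 (White) has 10→4.
A3: add {1} — 1 (White) has 1→10.
A4 = A3; e.g. 2 (Black) can still go to 5. Fixed point.
White's winning region = {1, 4, 7, 10}.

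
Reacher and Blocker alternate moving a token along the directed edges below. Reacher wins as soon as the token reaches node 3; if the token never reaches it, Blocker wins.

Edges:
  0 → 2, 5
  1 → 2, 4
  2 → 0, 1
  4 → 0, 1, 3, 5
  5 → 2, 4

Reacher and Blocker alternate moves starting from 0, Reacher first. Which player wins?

Track states (vertex, player-to-move).
A0 = {(3,Reacher), (3,Blocker)}
A1: add {(4,Reacher)}.
A2 = A1; e.g. (0,Reacher) stays out. (0,Reacher) never enters ⇒ Blocker avoids the target.

Blocker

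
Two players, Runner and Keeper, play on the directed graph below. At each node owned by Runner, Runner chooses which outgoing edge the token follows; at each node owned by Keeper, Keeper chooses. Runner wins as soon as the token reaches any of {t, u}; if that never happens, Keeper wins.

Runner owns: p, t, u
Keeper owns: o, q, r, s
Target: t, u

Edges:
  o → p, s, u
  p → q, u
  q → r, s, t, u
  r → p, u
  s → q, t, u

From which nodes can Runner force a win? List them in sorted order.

p, r, t, u

A0 = {t, u}
A1: add {p} — p (Runner) has p→u.
A2: add {r} — r (Keeper): all of {p, u} already in.
A3 = A2; e.g. o (Keeper) can still go to s. Fixed point.
Runner's winning region = {p, r, t, u}.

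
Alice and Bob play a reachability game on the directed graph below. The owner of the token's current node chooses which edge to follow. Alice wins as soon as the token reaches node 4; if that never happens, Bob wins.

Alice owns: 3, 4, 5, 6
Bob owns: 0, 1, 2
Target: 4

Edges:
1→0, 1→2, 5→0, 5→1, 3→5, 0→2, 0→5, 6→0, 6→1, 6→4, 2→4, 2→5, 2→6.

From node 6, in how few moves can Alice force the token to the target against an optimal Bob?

1

A0 = {4}
A1: add {6} — 6 (Alice) has 6→4.
A2 = A1; e.g. 0 (Bob) can still go to 2. Fixed point.
6 enters the attractor at level 1, so Alice can force the target in 1 move from there.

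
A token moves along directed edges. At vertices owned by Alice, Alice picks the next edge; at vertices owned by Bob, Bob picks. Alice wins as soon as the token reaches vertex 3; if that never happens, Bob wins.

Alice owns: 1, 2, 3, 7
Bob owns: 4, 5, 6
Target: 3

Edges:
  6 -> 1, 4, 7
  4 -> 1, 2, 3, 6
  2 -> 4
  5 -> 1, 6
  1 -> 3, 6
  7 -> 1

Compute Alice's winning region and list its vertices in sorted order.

A0 = {3}
A1: add {1} — 1 (Alice) has 1→3.
A2: add {7} — 7 (Alice) has 7→1.
A3 = A2; e.g. 2 (Alice) has no edge into A2. Fixed point.
Alice's winning region = {1, 3, 7}.

1, 3, 7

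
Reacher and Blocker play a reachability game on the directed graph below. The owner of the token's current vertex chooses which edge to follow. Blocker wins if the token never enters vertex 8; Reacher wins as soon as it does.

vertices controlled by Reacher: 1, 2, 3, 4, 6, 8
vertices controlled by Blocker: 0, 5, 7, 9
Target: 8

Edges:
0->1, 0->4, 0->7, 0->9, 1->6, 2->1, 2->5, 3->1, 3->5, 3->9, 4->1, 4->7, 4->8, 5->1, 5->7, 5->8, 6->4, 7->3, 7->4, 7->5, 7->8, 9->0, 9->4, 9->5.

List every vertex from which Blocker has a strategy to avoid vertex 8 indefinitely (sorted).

A0 = {8}
A1: add {4} — 4 (Reacher) has 4→8.
A2: add {6} — 6 (Reacher) has 6→4.
A3: add {1} — 1 (Reacher) has 1→6.
A4: add {2, 3} — 2 (Reacher) has 2→1; 3 (Reacher) has 3→1.
A5 = A4; e.g. 0 (Blocker) can still go to 7. Fixed point.
Reacher's attractor = {1, 2, 3, 4, 6, 8}; Blocker avoids the target exactly from the complement.

0, 5, 7, 9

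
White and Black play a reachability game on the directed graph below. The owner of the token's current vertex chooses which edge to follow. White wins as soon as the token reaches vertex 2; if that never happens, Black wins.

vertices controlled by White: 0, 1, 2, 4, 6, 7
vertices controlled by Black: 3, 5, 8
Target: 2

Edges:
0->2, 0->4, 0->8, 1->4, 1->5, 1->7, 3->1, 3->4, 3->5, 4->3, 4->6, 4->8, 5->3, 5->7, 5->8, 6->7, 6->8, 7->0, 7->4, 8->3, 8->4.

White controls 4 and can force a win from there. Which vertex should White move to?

6

A0 = {2}
A1: add {0} — 0 (White) has 0→2.
A2: add {7} — 7 (White) has 7→0.
A3: add {1, 6} — 1 (White) has 1→7; 6 (White) has 6→7.
A4: add {4} — 4 (White) has 4→6.
A5 = A4; e.g. 3 (Black) can still go to 5. Fixed point.
From 4, successor 6 is in the attractor (rank 3); the other successors 3, 8 are not.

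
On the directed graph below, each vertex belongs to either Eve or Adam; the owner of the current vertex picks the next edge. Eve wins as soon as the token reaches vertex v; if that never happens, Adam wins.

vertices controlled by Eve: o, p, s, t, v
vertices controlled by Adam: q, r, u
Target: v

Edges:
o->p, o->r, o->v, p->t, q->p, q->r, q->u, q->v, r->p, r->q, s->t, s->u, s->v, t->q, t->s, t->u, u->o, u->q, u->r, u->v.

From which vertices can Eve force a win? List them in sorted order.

A0 = {v}
A1: add {o, s} — o (Eve) has o→v; s (Eve) has s→v.
A2: add {t} — t (Eve) has t→s.
A3: add {p} — p (Eve) has p→t.
A4 = A3; e.g. q (Adam) can still go to r. Fixed point.
Eve's winning region = {o, p, s, t, v}.

o, p, s, t, v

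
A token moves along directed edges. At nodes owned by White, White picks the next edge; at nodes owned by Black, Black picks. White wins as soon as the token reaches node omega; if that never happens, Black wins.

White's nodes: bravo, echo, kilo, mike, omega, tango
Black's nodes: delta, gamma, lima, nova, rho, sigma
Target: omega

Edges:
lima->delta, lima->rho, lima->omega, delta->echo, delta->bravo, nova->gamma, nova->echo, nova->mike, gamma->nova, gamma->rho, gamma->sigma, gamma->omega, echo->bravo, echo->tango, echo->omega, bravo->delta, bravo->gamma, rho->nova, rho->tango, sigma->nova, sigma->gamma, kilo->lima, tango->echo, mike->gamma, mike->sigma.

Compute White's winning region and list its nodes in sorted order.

A0 = {omega}
A1: add {echo} — echo (White) has echo→omega.
A2: add {tango} — tango (White) has tango→echo.
A3 = A2; e.g. lima (Black) can still go to delta. Fixed point.
White's winning region = {echo, omega, tango}.

echo, omega, tango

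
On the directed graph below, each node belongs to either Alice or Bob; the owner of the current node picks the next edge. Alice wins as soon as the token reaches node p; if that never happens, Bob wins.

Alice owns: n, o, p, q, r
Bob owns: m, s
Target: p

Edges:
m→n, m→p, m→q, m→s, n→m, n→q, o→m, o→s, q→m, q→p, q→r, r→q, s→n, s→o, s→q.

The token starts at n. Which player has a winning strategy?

Alice

A0 = {p}
A1: add {q} — q (Alice) has q→p.
A2: add {n, r} — n (Alice) has n→q; r (Alice) has r→q.
A3 = A2; e.g. m (Bob) can still go to s. Fixed point.
n ∈ A2, so Alice can force the target.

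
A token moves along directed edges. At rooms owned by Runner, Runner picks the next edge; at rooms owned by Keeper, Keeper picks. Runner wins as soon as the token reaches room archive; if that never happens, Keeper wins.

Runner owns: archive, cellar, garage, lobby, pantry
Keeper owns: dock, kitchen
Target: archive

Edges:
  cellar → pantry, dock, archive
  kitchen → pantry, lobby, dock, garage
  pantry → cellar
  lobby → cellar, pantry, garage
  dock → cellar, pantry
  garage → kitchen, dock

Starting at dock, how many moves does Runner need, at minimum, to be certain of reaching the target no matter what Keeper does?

A0 = {archive}
A1: add {cellar} — cellar (Runner) has cellar→archive.
A2: add {lobby, pantry} — pantry (Runner) has pantry→cellar; lobby (Runner) has lobby→cellar.
A3: add {dock} — dock (Keeper): all of {cellar, pantry} already in.
dock enters the attractor at level 3, so Runner can force the target in 3 moves from there.

3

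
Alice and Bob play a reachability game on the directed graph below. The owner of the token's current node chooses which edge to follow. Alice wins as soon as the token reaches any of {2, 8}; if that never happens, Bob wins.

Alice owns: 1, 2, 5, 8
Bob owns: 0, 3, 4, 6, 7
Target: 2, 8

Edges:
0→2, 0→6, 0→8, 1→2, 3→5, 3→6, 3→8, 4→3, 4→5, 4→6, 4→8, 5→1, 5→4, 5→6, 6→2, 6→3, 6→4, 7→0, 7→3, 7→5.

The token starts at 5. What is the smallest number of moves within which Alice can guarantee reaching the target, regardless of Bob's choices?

2

A0 = {2, 8}
A1: add {1} — 1 (Alice) has 1→2.
A2: add {5} — 5 (Alice) has 5→1.
A3 = A2; e.g. 0 (Bob) can still go to 6. Fixed point.
5 enters the attractor at level 2, so Alice can force the target in 2 moves from there.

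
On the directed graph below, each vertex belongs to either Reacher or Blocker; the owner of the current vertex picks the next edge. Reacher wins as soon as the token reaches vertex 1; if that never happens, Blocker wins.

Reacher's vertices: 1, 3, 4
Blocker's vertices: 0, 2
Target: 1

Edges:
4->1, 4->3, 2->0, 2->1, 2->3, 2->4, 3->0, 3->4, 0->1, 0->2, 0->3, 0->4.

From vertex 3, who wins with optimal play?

A0 = {1}
A1: add {4} — 4 (Reacher) has 4→1.
A2: add {3} — 3 (Reacher) has 3→4.
A3 = A2; e.g. 0 (Blocker) can still go to 2. Fixed point.
3 ∈ A2, so Reacher can force the target.

Reacher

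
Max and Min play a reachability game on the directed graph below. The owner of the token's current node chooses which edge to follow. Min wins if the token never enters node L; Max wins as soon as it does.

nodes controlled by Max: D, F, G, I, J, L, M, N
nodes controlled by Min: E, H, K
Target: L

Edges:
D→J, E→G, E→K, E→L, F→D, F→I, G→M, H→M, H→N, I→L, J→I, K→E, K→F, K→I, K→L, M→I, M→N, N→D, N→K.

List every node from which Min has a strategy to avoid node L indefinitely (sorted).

E, K

A0 = {L}
A1: add {I} — I (Max) has I→L.
A2: add {F, J, M} — F (Max) has F→I; J (Max) has J→I; M (Max) has M→I.
A3: add {D, G} — D (Max) has D→J; G (Max) has G→M.
A4: add {N} — N (Max) has N→D.
A5: add {H} — H (Min): all of {M, N} already in.
A6 = A5; e.g. E (Min) can still go to K. Fixed point.
Max's attractor = {D, F, G, H, I, J, L, M, N}; Min avoids the target exactly from the complement.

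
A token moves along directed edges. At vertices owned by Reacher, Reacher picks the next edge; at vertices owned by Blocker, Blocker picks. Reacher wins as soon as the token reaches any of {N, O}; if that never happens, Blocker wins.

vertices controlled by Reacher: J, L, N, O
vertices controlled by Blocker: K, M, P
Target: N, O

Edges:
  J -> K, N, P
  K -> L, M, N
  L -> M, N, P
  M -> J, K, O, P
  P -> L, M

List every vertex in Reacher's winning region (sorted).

J, L, N, O

A0 = {N, O}
A1: add {J, L} — J (Reacher) has J→N; L (Reacher) has L→N.
A2 = A1; e.g. K (Blocker) can still go to M. Fixed point.
Reacher's winning region = {J, L, N, O}.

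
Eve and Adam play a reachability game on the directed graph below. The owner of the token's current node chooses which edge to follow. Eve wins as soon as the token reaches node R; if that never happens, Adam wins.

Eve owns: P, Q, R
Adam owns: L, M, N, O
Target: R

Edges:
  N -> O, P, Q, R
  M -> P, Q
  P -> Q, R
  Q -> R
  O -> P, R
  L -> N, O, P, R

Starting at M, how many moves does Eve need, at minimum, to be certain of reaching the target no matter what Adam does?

2

A0 = {R}
A1: add {P, Q} — P (Eve) has P→R; Q (Eve) has Q→R.
A2: add {M, O} — M (Adam): all of {P, Q} already in; O (Adam): all of {P, R} already in.
M enters the attractor at level 2, so Eve can force the target in 2 moves from there.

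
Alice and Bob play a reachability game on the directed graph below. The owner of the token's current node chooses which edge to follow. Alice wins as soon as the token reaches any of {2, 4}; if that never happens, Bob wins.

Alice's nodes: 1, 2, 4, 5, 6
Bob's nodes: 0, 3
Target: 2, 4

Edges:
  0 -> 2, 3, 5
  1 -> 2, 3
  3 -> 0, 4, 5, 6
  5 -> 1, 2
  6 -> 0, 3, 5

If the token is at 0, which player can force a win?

Bob

A0 = {2, 4}
A1: add {1, 5} — 1 (Alice) has 1→2; 5 (Alice) has 5→2.
A2: add {6} — 6 (Alice) has 6→5.
A3 = A2; e.g. 0 (Bob) can still go to 3. Fixed point.
0 never enters the attractor, so Bob can avoid the target forever.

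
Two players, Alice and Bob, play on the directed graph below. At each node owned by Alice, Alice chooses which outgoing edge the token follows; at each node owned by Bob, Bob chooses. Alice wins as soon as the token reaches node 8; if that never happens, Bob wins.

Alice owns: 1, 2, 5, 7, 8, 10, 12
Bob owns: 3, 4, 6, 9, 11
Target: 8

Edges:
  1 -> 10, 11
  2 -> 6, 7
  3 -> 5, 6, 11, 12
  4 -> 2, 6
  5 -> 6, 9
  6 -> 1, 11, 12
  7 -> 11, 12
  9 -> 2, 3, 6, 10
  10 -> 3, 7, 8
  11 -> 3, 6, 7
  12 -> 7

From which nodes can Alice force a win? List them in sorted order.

1, 8, 10

A0 = {8}
A1: add {10} — 10 (Alice) has 10→8.
A2: add {1} — 1 (Alice) has 1→10.
A3 = A2; e.g. 2 (Alice) has no edge into A2. Fixed point.
Alice's winning region = {1, 8, 10}.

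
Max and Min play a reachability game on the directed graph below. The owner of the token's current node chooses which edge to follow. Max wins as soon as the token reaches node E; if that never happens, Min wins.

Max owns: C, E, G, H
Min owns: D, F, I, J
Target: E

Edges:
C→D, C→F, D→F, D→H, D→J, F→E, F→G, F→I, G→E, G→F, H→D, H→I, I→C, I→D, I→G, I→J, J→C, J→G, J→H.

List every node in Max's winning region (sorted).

A0 = {E}
A1: add {G} — G (Max) has G→E.
A2 = A1; e.g. C (Max) has no edge into A1. Fixed point.
Max's winning region = {E, G}.

E, G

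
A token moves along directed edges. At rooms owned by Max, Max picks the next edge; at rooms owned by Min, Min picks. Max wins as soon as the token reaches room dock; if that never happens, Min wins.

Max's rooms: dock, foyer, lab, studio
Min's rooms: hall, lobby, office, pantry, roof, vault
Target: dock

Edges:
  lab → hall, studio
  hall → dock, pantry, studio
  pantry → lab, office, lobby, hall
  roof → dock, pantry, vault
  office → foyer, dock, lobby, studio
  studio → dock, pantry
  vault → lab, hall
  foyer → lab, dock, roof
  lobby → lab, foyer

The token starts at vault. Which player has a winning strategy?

A0 = {dock}
A1: add {foyer, studio} — foyer (Max) has foyer→dock; studio (Max) has studio→dock.
A2: add {lab} — lab (Max) has lab→studio.
A3: add {lobby} — lobby (Min): all of {lab, foyer} already in.
A4: add {office} — office (Min): all of {foyer, dock, lobby, studio} already in.
A5 = A4; e.g. pantry (Min) can still go to hall. Fixed point.
vault never enters the attractor, so Min can avoid the target forever.

Min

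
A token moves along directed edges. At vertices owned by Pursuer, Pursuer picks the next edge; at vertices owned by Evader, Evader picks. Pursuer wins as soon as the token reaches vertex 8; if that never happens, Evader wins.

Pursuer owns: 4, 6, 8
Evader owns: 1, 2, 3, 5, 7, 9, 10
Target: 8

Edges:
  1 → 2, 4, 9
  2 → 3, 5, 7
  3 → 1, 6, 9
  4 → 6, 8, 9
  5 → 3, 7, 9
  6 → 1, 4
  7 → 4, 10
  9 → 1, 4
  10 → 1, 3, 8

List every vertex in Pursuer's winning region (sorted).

4, 6, 8

A0 = {8}
A1: add {4} — 4 (Pursuer) has 4→8.
A2: add {6} — 6 (Pursuer) has 6→4.
A3 = A2; e.g. 1 (Evader) can still go to 2. Fixed point.
Pursuer's winning region = {4, 6, 8}.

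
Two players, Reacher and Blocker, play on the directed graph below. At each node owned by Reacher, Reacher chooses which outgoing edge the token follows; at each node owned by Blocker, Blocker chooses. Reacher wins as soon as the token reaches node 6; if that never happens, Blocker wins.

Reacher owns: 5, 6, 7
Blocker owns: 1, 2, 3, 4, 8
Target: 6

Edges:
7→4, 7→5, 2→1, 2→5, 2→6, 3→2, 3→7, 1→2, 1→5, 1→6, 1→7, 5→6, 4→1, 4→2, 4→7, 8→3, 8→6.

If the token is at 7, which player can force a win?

Reacher

A0 = {6}
A1: add {5} — 5 (Reacher) has 5→6.
A2: add {7} — 7 (Reacher) has 7→5.
A3 = A2; e.g. 1 (Blocker) can still go to 2. Fixed point.
7 ∈ A2, so Reacher can force the target.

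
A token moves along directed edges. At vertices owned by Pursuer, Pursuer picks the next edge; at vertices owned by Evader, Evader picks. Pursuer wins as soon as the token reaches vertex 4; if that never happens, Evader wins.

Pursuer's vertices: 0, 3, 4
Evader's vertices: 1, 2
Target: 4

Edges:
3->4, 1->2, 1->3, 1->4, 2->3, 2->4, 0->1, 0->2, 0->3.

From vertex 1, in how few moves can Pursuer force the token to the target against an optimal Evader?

A0 = {4}
A1: add {3} — 3 (Pursuer) has 3→4.
A2: add {0, 2} — 0 (Pursuer) has 0→3; 2 (Evader): all of {3, 4} already in.
A3: add {1} — 1 (Evader): all of {2, 3, 4} already in.
A3 = all vertices. Fixed point.
1 enters the attractor at level 3, so Pursuer can force the target in 3 moves from there.

3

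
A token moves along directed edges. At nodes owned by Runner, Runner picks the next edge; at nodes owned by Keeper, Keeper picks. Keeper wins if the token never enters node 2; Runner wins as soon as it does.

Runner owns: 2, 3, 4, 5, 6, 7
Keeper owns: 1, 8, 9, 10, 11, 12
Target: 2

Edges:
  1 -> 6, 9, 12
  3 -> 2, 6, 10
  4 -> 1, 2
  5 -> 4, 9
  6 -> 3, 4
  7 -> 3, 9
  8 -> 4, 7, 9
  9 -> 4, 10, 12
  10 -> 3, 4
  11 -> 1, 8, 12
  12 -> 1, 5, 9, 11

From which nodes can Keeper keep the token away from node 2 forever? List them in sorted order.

A0 = {2}
A1: add {3, 4} — 3 (Runner) has 3→2; 4 (Runner) has 4→2.
A2: add {5, 6, 7, 10} — 5 (Runner) has 5→4; 6 (Runner) has 6→3; 7 (Runner) has 7→3; 10 (Keeper): all of {3, 4} already in.
A3 = A2; e.g. 1 (Keeper) can still go to 9. Fixed point.
Runner's attractor = {2, 3, 4, 5, 6, 7, 10}; Keeper avoids the target exactly from the complement.

1, 8, 9, 11, 12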